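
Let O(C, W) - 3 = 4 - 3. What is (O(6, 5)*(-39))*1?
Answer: -156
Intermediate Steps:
O(C, W) = 4 (O(C, W) = 3 + (4 - 3) = 3 + 1 = 4)
(O(6, 5)*(-39))*1 = (4*(-39))*1 = -156*1 = -156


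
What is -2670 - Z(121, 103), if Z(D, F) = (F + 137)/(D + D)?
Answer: -323190/121 ≈ -2671.0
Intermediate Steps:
Z(D, F) = (137 + F)/(2*D) (Z(D, F) = (137 + F)/((2*D)) = (137 + F)*(1/(2*D)) = (137 + F)/(2*D))
-2670 - Z(121, 103) = -2670 - (137 + 103)/(2*121) = -2670 - 240/(2*121) = -2670 - 1*120/121 = -2670 - 120/121 = -323190/121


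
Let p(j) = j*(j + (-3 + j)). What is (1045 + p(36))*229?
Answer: 808141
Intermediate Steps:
p(j) = j*(-3 + 2*j)
(1045 + p(36))*229 = (1045 + 36*(-3 + 2*36))*229 = (1045 + 36*(-3 + 72))*229 = (1045 + 36*69)*229 = (1045 + 2484)*229 = 3529*229 = 808141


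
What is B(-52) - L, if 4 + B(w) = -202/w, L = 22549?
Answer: -586277/26 ≈ -22549.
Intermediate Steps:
B(w) = -4 - 202/w
B(-52) - L = (-4 - 202/(-52)) - 1*22549 = (-4 - 202*(-1/52)) - 22549 = (-4 + 101/26) - 22549 = -3/26 - 22549 = -586277/26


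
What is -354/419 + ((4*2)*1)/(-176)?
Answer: -8207/9218 ≈ -0.89032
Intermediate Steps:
-354/419 + ((4*2)*1)/(-176) = -354*1/419 + (8*1)*(-1/176) = -354/419 + 8*(-1/176) = -354/419 - 1/22 = -8207/9218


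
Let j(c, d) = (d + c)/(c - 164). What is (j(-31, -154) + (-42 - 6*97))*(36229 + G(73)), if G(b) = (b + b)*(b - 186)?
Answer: -159814523/13 ≈ -1.2293e+7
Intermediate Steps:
j(c, d) = (c + d)/(-164 + c)
G(b) = 2*b*(-186 + b) (G(b) = (2*b)*(-186 + b) = 2*b*(-186 + b))
(j(-31, -154) + (-42 - 6*97))*(36229 + G(73)) = ((-31 - 154)/(-164 - 31) + (-42 - 6*97))*(36229 + 2*73*(-186 + 73)) = (-185/(-195) + (-42 - 582))*(36229 + 2*73*(-113)) = (-1/195*(-185) - 624)*(36229 - 16498) = (37/39 - 624)*19731 = -24299/39*19731 = -159814523/13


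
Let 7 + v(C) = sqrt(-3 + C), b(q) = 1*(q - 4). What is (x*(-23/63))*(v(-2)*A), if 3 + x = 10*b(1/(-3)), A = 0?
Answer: 0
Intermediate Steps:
b(q) = -4 + q (b(q) = 1*(-4 + q) = -4 + q)
v(C) = -7 + sqrt(-3 + C)
x = -139/3 (x = -3 + 10*(-4 + 1/(-3)) = -3 + 10*(-4 - 1/3) = -3 + 10*(-13/3) = -3 - 130/3 = -139/3 ≈ -46.333)
(x*(-23/63))*(v(-2)*A) = (-(-3197)/(3*63))*((-7 + sqrt(-3 - 2))*0) = (-(-3197)/(3*63))*((-7 + sqrt(-5))*0) = (-139/3*(-23/63))*((-7 + I*sqrt(5))*0) = (3197/189)*0 = 0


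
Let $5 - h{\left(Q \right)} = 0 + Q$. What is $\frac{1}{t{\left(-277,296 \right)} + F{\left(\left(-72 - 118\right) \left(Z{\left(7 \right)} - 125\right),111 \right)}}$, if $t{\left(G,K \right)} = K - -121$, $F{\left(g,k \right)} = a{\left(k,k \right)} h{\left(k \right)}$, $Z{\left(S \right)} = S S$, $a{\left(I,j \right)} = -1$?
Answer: $\frac{1}{523} \approx 0.001912$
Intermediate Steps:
$Z{\left(S \right)} = S^{2}$
$h{\left(Q \right)} = 5 - Q$ ($h{\left(Q \right)} = 5 - \left(0 + Q\right) = 5 - Q$)
$F{\left(g,k \right)} = -5 + k$ ($F{\left(g,k \right)} = - (5 - k) = -5 + k$)
$t{\left(G,K \right)} = 121 + K$ ($t{\left(G,K \right)} = K + 121 = 121 + K$)
$\frac{1}{t{\left(-277,296 \right)} + F{\left(\left(-72 - 118\right) \left(Z{\left(7 \right)} - 125\right),111 \right)}} = \frac{1}{\left(121 + 296\right) + \left(-5 + 111\right)} = \frac{1}{417 + 106} = \frac{1}{523}$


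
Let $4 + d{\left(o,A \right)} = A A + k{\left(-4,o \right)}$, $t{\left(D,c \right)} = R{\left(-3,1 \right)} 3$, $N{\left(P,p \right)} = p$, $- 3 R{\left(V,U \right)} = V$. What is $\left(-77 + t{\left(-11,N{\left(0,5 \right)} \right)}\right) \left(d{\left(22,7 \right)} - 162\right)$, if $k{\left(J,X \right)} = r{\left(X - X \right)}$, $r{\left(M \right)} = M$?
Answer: $8658$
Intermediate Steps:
$R{\left(V,U \right)} = - \frac{V}{3}$
$k{\left(J,X \right)} = 0$ ($k{\left(J,X \right)} = X - X = 0$)
$t{\left(D,c \right)} = 3$ ($t{\left(D,c \right)} = \left(- \frac{1}{3}\right) \left(-3\right) 3 = 1 \cdot 3 = 3$)
$d{\left(o,A \right)} = -4 + A^{2}$ ($d{\left(o,A \right)} = -4 + \left(A A + 0\right) = -4 + \left(A^{2} + 0\right) = -4 + A^{2}$)
$\left(-77 + t{\left(-11,N{\left(0,5 \right)} \right)}\right) \left(d{\left(22,7 \right)} - 162\right) = \left(-77 + 3\right) \left(\left(-4 + 7^{2}\right) - 162\right) = - 74 \left(\left(-4 + 49\right) - 162\right) = - 74 \left(45 - 162\right) = \left(-74\right) \left(-117\right) = 8658$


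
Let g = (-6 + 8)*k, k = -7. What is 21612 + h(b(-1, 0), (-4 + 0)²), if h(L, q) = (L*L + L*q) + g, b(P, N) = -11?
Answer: 21543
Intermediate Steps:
g = -14 (g = (-6 + 8)*(-7) = 2*(-7) = -14)
h(L, q) = -14 + L² + L*q (h(L, q) = (L*L + L*q) - 14 = (L² + L*q) - 14 = -14 + L² + L*q)
21612 + h(b(-1, 0), (-4 + 0)²) = 21612 + (-14 + (-11)² - 11*(-4 + 0)²) = 21612 + (-14 + 121 - 11*(-4)²) = 21612 + (-14 + 121 - 11*16) = 21612 + (-14 + 121 - 176) = 21612 - 69 = 21543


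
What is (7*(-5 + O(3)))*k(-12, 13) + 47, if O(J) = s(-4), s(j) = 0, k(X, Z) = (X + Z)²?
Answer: 12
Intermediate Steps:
O(J) = 0
(7*(-5 + O(3)))*k(-12, 13) + 47 = (7*(-5 + 0))*(-12 + 13)² + 47 = (7*(-5))*1² + 47 = -35*1 + 47 = -35 + 47 = 12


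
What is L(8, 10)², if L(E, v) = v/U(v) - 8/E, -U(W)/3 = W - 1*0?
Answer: 16/9 ≈ 1.7778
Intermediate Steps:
U(W) = -3*W (U(W) = -3*(W - 1*0) = -3*(W + 0) = -3*W)
L(E, v) = -⅓ - 8/E (L(E, v) = v/((-3*v)) - 8/E = v*(-1/(3*v)) - 8/E = -⅓ - 8/E)
L(8, 10)² = ((⅓)*(-24 - 1*8)/8)² = ((⅓)*(⅛)*(-24 - 8))² = ((⅓)*(⅛)*(-32))² = (-4/3)² = 16/9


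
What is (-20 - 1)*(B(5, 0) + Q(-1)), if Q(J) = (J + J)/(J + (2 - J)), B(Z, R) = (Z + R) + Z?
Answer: -189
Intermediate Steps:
B(Z, R) = R + 2*Z (B(Z, R) = (R + Z) + Z = R + 2*Z)
Q(J) = J (Q(J) = (2*J)/2 = (2*J)*(½) = J)
(-20 - 1)*(B(5, 0) + Q(-1)) = (-20 - 1)*((0 + 2*5) - 1) = -21*((0 + 10) - 1) = -21*(10 - 1) = -21*9 = -189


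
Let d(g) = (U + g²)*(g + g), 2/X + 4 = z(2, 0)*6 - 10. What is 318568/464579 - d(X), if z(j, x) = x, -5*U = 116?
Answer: -4730344162/796752985 ≈ -5.9370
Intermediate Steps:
U = -116/5 (U = -⅕*116 = -116/5 ≈ -23.200)
X = -⅐ (X = 2/(-4 + (0*6 - 10)) = 2/(-4 + (0 - 10)) = 2/(-4 - 10) = 2/(-14) = 2*(-1/14) = -⅐ ≈ -0.14286)
d(g) = 2*g*(-116/5 + g²) (d(g) = (-116/5 + g²)*(g + g) = (-116/5 + g²)*(2*g) = 2*g*(-116/5 + g²))
318568/464579 - d(X) = 318568/464579 - 2*(-1)*(-116/5 + (-⅐)²)/7 = 318568*(1/464579) - 2*(-1)*(-116/5 + 1/49)/7 = 318568/464579 - 2*(-1)*(-5679)/(7*245) = 318568/464579 - 1*11358/1715 = 318568/464579 - 11358/1715 = -4730344162/796752985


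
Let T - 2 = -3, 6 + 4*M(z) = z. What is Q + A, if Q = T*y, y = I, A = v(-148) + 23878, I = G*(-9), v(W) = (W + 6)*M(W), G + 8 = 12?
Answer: 29381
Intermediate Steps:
G = 4 (G = -8 + 12 = 4)
M(z) = -3/2 + z/4
v(W) = (6 + W)*(-3/2 + W/4) (v(W) = (W + 6)*(-3/2 + W/4) = (6 + W)*(-3/2 + W/4))
T = -1 (T = 2 - 3 = -1)
I = -36 (I = 4*(-9) = -36)
A = 29345 (A = (-9 + (¼)*(-148)²) + 23878 = (-9 + (¼)*21904) + 23878 = (-9 + 5476) + 23878 = 5467 + 23878 = 29345)
y = -36
Q = 36 (Q = -1*(-36) = 36)
Q + A = 36 + 29345 = 29381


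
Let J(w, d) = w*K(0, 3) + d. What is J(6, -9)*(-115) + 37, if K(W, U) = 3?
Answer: -998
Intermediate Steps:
J(w, d) = d + 3*w (J(w, d) = w*3 + d = 3*w + d = d + 3*w)
J(6, -9)*(-115) + 37 = (-9 + 3*6)*(-115) + 37 = (-9 + 18)*(-115) + 37 = 9*(-115) + 37 = -1035 + 37 = -998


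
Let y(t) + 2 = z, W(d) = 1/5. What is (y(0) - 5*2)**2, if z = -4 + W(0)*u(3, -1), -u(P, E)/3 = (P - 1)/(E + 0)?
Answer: 5476/25 ≈ 219.04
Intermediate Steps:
W(d) = 1/5 (W(d) = 1*(1/5) = 1/5)
u(P, E) = -3*(-1 + P)/E (u(P, E) = -3*(P - 1)/(E + 0) = -3*(-1 + P)/E)
z = -14/5 (z = -4 + (3*(1 - 1*3)/(-1))/5 = -4 + (3*(-1)*(1 - 3))/5 = -4 + (3*(-1)*(-2))/5 = -4 + (1/5)*6 = -4 + 6/5 = -14/5 ≈ -2.8000)
y(t) = -24/5 (y(t) = -2 - 14/5 = -24/5)
(y(0) - 5*2)**2 = (-24/5 - 5*2)**2 = (-24/5 - 10)**2 = (-74/5)**2 = 5476/25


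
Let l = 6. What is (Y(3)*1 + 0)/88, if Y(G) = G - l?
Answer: -3/88 ≈ -0.034091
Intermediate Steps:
Y(G) = -6 + G (Y(G) = G - 1*6 = G - 6 = -6 + G)
(Y(3)*1 + 0)/88 = ((-6 + 3)*1 + 0)/88 = (-3*1 + 0)/88 = (-3 + 0)/88 = (1/88)*(-3) = -3/88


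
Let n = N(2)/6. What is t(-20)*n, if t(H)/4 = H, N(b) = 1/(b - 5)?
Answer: 40/9 ≈ 4.4444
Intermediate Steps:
N(b) = 1/(-5 + b)
t(H) = 4*H
n = -1/18 (n = 1/((-5 + 2)*6) = (⅙)/(-3) = -⅓*⅙ = -1/18 ≈ -0.055556)
t(-20)*n = (4*(-20))*(-1/18) = -80*(-1/18) = 40/9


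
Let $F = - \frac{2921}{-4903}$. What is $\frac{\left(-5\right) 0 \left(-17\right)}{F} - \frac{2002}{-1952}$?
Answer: $\frac{1001}{976} \approx 1.0256$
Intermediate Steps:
$F = \frac{2921}{4903}$ ($F = \left(-2921\right) \left(- \frac{1}{4903}\right) = \frac{2921}{4903} \approx 0.59576$)
$\frac{\left(-5\right) 0 \left(-17\right)}{F} - \frac{2002}{-1952} = \frac{\left(-5\right) 0 \left(-17\right)}{\frac{2921}{4903}} - \frac{2002}{-1952} = 0 \left(-17\right) \frac{4903}{2921} - - \frac{1001}{976} = 0 \cdot \frac{4903}{2921} + \frac{1001}{976} = 0 + \frac{1001}{976} = \frac{1001}{976}$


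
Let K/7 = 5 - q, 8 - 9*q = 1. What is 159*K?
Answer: 14098/3 ≈ 4699.3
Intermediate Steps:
q = 7/9 (q = 8/9 - ⅑*1 = 8/9 - ⅑ = 7/9 ≈ 0.77778)
K = 266/9 (K = 7*(5 - 1*7/9) = 7*(5 - 7/9) = 7*(38/9) = 266/9 ≈ 29.556)
159*K = 159*(266/9) = 14098/3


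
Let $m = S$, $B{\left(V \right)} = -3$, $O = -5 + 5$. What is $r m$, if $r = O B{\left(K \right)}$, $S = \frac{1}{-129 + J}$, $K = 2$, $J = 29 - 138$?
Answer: $0$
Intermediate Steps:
$J = -109$
$O = 0$
$S = - \frac{1}{238}$ ($S = \frac{1}{-129 - 109} = \frac{1}{-238} = - \frac{1}{238} \approx -0.0042017$)
$m = - \frac{1}{238} \approx -0.0042017$
$r = 0$ ($r = 0 \left(-3\right) = 0$)
$r m = 0 \left(- \frac{1}{238}\right) = 0$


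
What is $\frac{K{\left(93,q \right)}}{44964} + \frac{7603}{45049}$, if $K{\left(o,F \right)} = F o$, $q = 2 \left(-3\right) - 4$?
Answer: $\frac{49994287}{337597206} \approx 0.14809$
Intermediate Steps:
$q = -10$ ($q = -6 - 4 = -10$)
$\frac{K{\left(93,q \right)}}{44964} + \frac{7603}{45049} = \frac{\left(-10\right) 93}{44964} + \frac{7603}{45049} = \left(-930\right) \frac{1}{44964} + 7603 \cdot \frac{1}{45049} = - \frac{155}{7494} + \frac{7603}{45049} = \frac{49994287}{337597206}$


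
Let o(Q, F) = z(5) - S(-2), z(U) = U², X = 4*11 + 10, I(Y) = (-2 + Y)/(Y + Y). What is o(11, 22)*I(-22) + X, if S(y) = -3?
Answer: 762/11 ≈ 69.273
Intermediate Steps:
I(Y) = (-2 + Y)/(2*Y) (I(Y) = (-2 + Y)/((2*Y)) = (-2 + Y)*(1/(2*Y)) = (-2 + Y)/(2*Y))
X = 54 (X = 44 + 10 = 54)
o(Q, F) = 28 (o(Q, F) = 5² - 1*(-3) = 25 + 3 = 28)
o(11, 22)*I(-22) + X = 28*((½)*(-2 - 22)/(-22)) + 54 = 28*((½)*(-1/22)*(-24)) + 54 = 28*(6/11) + 54 = 168/11 + 54 = 762/11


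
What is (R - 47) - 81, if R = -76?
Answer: -204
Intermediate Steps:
(R - 47) - 81 = (-76 - 47) - 81 = -123 - 81 = -204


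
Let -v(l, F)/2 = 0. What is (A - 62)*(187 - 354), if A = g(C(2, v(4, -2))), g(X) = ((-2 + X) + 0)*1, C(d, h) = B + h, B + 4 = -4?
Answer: 12024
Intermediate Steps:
B = -8 (B = -4 - 4 = -8)
v(l, F) = 0 (v(l, F) = -2*0 = 0)
C(d, h) = -8 + h
g(X) = -2 + X (g(X) = (-2 + X)*1 = -2 + X)
A = -10 (A = -2 + (-8 + 0) = -2 - 8 = -10)
(A - 62)*(187 - 354) = (-10 - 62)*(187 - 354) = -72*(-167) = 12024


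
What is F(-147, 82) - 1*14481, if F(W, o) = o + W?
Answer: -14546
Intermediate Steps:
F(W, o) = W + o
F(-147, 82) - 1*14481 = (-147 + 82) - 1*14481 = -65 - 14481 = -14546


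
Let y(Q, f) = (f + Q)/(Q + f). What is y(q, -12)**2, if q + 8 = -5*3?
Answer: 1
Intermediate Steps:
q = -23 (q = -8 - 5*3 = -8 - 15 = -23)
y(Q, f) = 1 (y(Q, f) = (Q + f)/(Q + f) = 1)
y(q, -12)**2 = 1**2 = 1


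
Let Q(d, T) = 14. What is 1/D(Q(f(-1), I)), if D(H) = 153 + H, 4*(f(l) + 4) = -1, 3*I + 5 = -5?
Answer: 1/167 ≈ 0.0059880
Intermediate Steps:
I = -10/3 (I = -5/3 + (⅓)*(-5) = -5/3 - 5/3 = -10/3 ≈ -3.3333)
f(l) = -17/4 (f(l) = -4 + (¼)*(-1) = -4 - ¼ = -17/4)
1/D(Q(f(-1), I)) = 1/(153 + 14) = 1/167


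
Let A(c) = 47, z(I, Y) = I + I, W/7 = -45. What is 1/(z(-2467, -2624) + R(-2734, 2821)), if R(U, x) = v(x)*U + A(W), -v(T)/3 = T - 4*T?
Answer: -1/69418413 ≈ -1.4405e-8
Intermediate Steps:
W = -315 (W = 7*(-45) = -315)
z(I, Y) = 2*I
v(T) = 9*T (v(T) = -3*(T - 4*T) = -(-9)*T = 9*T)
R(U, x) = 47 + 9*U*x (R(U, x) = (9*x)*U + 47 = 9*U*x + 47 = 47 + 9*U*x)
1/(z(-2467, -2624) + R(-2734, 2821)) = 1/(2*(-2467) + (47 + 9*(-2734)*2821)) = 1/(-4934 + (47 - 69413526)) = 1/(-4934 - 69413479) = 1/(-69418413) = -1/69418413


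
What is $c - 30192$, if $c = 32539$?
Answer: $2347$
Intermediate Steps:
$c - 30192 = 32539 - 30192 = 2347$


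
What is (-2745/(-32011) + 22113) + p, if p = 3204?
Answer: 810425232/32011 ≈ 25317.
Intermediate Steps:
(-2745/(-32011) + 22113) + p = (-2745/(-32011) + 22113) + 3204 = (-2745*(-1/32011) + 22113) + 3204 = (2745/32011 + 22113) + 3204 = 707861988/32011 + 3204 = 810425232/32011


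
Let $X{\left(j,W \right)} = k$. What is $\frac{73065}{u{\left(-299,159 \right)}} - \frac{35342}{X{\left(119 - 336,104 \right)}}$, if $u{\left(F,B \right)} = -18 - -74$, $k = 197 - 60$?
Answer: $\frac{8030753}{7672} \approx 1046.8$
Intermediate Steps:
$k = 137$
$X{\left(j,W \right)} = 137$
$u{\left(F,B \right)} = 56$ ($u{\left(F,B \right)} = -18 + 74 = 56$)
$\frac{73065}{u{\left(-299,159 \right)}} - \frac{35342}{X{\left(119 - 336,104 \right)}} = \frac{73065}{56} - \frac{35342}{137} = \frac{8030753}{7672}$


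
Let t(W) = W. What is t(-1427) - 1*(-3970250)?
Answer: 3968823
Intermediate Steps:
t(-1427) - 1*(-3970250) = -1427 - 1*(-3970250) = -1427 + 3970250 = 3968823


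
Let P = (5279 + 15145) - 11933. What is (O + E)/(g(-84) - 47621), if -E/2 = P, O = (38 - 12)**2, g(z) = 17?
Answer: 8153/23802 ≈ 0.34253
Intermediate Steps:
O = 676 (O = 26**2 = 676)
P = 8491 (P = 20424 - 11933 = 8491)
E = -16982 (E = -2*8491 = -16982)
(O + E)/(g(-84) - 47621) = (676 - 16982)/(17 - 47621) = -16306/(-47604) = -16306*(-1/47604) = 8153/23802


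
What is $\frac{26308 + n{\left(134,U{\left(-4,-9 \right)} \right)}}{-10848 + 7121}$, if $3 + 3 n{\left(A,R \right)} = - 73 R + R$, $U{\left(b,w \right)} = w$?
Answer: $- \frac{26523}{3727} \approx -7.1164$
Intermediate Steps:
$n{\left(A,R \right)} = -1 - 24 R$ ($n{\left(A,R \right)} = -1 + \frac{- 73 R + R}{3} = -1 + \frac{\left(-72\right) R}{3} = -1 - 24 R$)
$\frac{26308 + n{\left(134,U{\left(-4,-9 \right)} \right)}}{-10848 + 7121} = \frac{26308 - -215}{-10848 + 7121} = \frac{26308 + \left(-1 + 216\right)}{-3727} = \left(26308 + 215\right) \left(- \frac{1}{3727}\right) = 26523 \left(- \frac{1}{3727}\right) = - \frac{26523}{3727}$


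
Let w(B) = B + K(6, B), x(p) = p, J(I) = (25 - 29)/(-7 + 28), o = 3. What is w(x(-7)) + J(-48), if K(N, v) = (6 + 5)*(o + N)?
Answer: 1928/21 ≈ 91.810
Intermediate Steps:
J(I) = -4/21
K(N, v) = 33 + 11*N (K(N, v) = (6 + 5)*(3 + N) = 11*(3 + N) = 33 + 11*N)
w(B) = 99 + B (w(B) = B + (33 + 11*6) = B + (33 + 66) = B + 99 = 99 + B)
w(x(-7)) + J(-48) = (99 - 7) - 4/21 = 92 - 4/21 = 1928/21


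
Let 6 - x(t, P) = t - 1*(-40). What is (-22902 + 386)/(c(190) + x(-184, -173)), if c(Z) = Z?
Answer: -5629/85 ≈ -66.224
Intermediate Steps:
x(t, P) = -34 - t (x(t, P) = 6 - (t - 1*(-40)) = 6 - (t + 40) = 6 - (40 + t) = 6 + (-40 - t) = -34 - t)
(-22902 + 386)/(c(190) + x(-184, -173)) = (-22902 + 386)/(190 + (-34 - 1*(-184))) = -22516/(190 + (-34 + 184)) = -22516/(190 + 150) = -22516/340 = -22516*1/340 = -5629/85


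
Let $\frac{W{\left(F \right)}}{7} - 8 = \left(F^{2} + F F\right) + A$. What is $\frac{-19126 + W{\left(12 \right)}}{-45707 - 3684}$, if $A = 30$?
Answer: $\frac{16844}{49391} \approx 0.34103$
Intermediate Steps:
$W{\left(F \right)} = 266 + 14 F^{2}$ ($W{\left(F \right)} = 56 + 7 \left(\left(F^{2} + F F\right) + 30\right) = 56 + 7 \left(\left(F^{2} + F^{2}\right) + 30\right) = 56 + 7 \left(2 F^{2} + 30\right) = 56 + 7 \left(30 + 2 F^{2}\right) = 56 + \left(210 + 14 F^{2}\right) = 266 + 14 F^{2}$)
$\frac{-19126 + W{\left(12 \right)}}{-45707 - 3684} = \frac{-19126 + \left(266 + 14 \cdot 12^{2}\right)}{-45707 - 3684} = \frac{-19126 + \left(266 + 14 \cdot 144\right)}{-49391} = \left(-19126 + \left(266 + 2016\right)\right) \left(- \frac{1}{49391}\right) = \left(-19126 + 2282\right) \left(- \frac{1}{49391}\right) = \left(-16844\right) \left(- \frac{1}{49391}\right) = \frac{16844}{49391}$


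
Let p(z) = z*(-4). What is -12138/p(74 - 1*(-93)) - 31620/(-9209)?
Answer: 66450501/3075806 ≈ 21.604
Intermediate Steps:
p(z) = -4*z
-12138/p(74 - 1*(-93)) - 31620/(-9209) = -12138*(-1/(4*(74 - 1*(-93)))) - 31620/(-9209) = -12138*(-1/(4*(74 + 93))) - 31620*(-1/9209) = -12138/((-4*167)) + 31620/9209 = -12138/(-668) + 31620/9209 = -12138*(-1/668) + 31620/9209 = 6069/334 + 31620/9209 = 66450501/3075806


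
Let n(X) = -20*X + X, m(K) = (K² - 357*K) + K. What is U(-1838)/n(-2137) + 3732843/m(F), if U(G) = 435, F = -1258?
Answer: 2989173599/1616486636 ≈ 1.8492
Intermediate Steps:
m(K) = K² - 356*K
n(X) = -19*X
U(-1838)/n(-2137) + 3732843/m(F) = 435/((-19*(-2137))) + 3732843/((-1258*(-356 - 1258))) = 435/40603 + 3732843/((-1258*(-1614))) = 435*(1/40603) + 3732843/2030412 = 435/40603 + 3732843*(1/2030412) = 435/40603 + 73193/39812 = 2989173599/1616486636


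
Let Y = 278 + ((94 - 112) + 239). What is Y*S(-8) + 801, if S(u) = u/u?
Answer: 1300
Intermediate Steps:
S(u) = 1
Y = 499 (Y = 278 + (-18 + 239) = 278 + 221 = 499)
Y*S(-8) + 801 = 499*1 + 801 = 499 + 801 = 1300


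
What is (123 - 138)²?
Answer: 225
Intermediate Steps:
(123 - 138)² = (-15)² = 225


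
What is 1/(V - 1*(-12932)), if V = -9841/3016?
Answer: 232/2999467 ≈ 7.7347e-5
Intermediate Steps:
V = -757/232 (V = -9841*1/3016 = -757/232 ≈ -3.2629)
1/(V - 1*(-12932)) = 1/(-757/232 - 1*(-12932)) = 1/(-757/232 + 12932) = 1/(2999467/232) = 232/2999467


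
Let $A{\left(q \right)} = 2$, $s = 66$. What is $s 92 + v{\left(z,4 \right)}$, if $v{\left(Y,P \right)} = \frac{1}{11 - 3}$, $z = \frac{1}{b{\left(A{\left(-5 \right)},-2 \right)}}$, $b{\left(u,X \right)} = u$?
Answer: $\frac{48577}{8} \approx 6072.1$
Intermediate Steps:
$z = \frac{1}{2} \approx 0.5$
$v{\left(Y,P \right)} = \frac{1}{8}$
$s 92 + v{\left(z,4 \right)} = 66 \cdot 92 + \frac{1}{8} = 6072 + \frac{1}{8} = \frac{48577}{8}$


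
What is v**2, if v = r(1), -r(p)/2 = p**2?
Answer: 4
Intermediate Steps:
r(p) = -2*p**2
v = -2 (v = -2*1**2 = -2*1 = -2)
v**2 = (-2)**2 = 4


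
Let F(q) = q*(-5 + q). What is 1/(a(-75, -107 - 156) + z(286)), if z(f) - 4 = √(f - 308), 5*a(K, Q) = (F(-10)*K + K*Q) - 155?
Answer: 834/1391123 - I*√22/2782246 ≈ 0.00059952 - 1.6858e-6*I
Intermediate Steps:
a(K, Q) = -31 + 30*K + K*Q/5 (a(K, Q) = (((-10*(-5 - 10))*K + K*Q) - 155)/5 = (((-10*(-15))*K + K*Q) - 155)/5 = ((150*K + K*Q) - 155)/5 = (-155 + 150*K + K*Q)/5 = -31 + 30*K + K*Q/5)
z(f) = 4 + √(-308 + f) (z(f) = 4 + √(f - 308) = 4 + √(-308 + f))
1/(a(-75, -107 - 156) + z(286)) = 1/((-31 + 30*(-75) + (⅕)*(-75)*(-107 - 156)) + (4 + √(-308 + 286))) = 1/((-31 - 2250 + (⅕)*(-75)*(-263)) + (4 + √(-22))) = 1/((-31 - 2250 + 3945) + (4 + I*√22)) = 1/(1664 + (4 + I*√22)) = 1/(1668 + I*√22)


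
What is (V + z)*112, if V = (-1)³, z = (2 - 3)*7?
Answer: -896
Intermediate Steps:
z = -7 (z = -1*7 = -7)
V = -1
(V + z)*112 = (-1 - 7)*112 = -8*112 = -896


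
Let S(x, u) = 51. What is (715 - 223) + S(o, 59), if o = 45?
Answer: 543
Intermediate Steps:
(715 - 223) + S(o, 59) = (715 - 223) + 51 = 492 + 51 = 543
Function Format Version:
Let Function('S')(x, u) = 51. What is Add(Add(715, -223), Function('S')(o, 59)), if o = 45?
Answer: 543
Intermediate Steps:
Add(Add(715, -223), Function('S')(o, 59)) = Add(Add(715, -223), 51) = Add(492, 51) = 543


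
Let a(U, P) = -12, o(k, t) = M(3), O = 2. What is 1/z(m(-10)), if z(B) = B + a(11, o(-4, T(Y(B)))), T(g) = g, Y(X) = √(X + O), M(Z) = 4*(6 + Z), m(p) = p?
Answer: -1/22 ≈ -0.045455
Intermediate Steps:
M(Z) = 24 + 4*Z
Y(X) = √(2 + X) (Y(X) = √(X + 2) = √(2 + X))
o(k, t) = 36 (o(k, t) = 24 + 4*3 = 24 + 12 = 36)
z(B) = -12 + B (z(B) = B - 12 = -12 + B)
1/z(m(-10)) = 1/(-12 - 10) = 1/(-22) = -1/22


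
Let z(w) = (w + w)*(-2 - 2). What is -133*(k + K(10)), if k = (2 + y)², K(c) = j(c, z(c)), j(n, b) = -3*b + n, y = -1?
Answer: -33383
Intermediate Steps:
z(w) = -8*w (z(w) = (2*w)*(-4) = -8*w)
j(n, b) = n - 3*b
K(c) = 25*c (K(c) = c - (-24)*c = c + 24*c = 25*c)
k = 1 (k = (2 - 1)² = 1² = 1)
-133*(k + K(10)) = -133*(1 + 25*10) = -133*(1 + 250) = -133*251 = -33383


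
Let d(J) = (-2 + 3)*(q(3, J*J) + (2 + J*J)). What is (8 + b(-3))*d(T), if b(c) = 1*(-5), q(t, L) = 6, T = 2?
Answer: 36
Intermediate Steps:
b(c) = -5
d(J) = 8 + J² (d(J) = (-2 + 3)*(6 + (2 + J*J)) = 1*(6 + (2 + J²)) = 1*(8 + J²) = 8 + J²)
(8 + b(-3))*d(T) = (8 - 5)*(8 + 2²) = 3*(8 + 4) = 3*12 = 36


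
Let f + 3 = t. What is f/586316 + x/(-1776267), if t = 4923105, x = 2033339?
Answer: 164186183285/22640299182 ≈ 7.2519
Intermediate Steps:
f = 4923102 (f = -3 + 4923105 = 4923102)
f/586316 + x/(-1776267) = 4923102/586316 + 2033339/(-1776267) = 4923102*(1/586316) + 2033339*(-1/1776267) = 2461551/293158 - 2033339/1776267 = 164186183285/22640299182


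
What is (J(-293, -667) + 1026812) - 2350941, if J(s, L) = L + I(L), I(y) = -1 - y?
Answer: -1324130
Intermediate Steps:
J(s, L) = -1 (J(s, L) = L + (-1 - L) = -1)
(J(-293, -667) + 1026812) - 2350941 = (-1 + 1026812) - 2350941 = 1026811 - 2350941 = -1324130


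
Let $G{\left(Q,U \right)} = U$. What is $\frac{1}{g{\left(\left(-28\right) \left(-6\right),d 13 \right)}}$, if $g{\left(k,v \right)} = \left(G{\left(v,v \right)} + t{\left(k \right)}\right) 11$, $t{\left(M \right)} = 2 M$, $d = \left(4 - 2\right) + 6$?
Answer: $\frac{1}{4840} \approx 0.00020661$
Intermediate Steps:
$d = 8$ ($d = 2 + 6 = 8$)
$g{\left(k,v \right)} = 11 v + 22 k$ ($g{\left(k,v \right)} = \left(v + 2 k\right) 11 = 11 v + 22 k$)
$\frac{1}{g{\left(\left(-28\right) \left(-6\right),d 13 \right)}} = \frac{1}{11 \cdot 8 \cdot 13 + 22 \left(\left(-28\right) \left(-6\right)\right)} = \frac{1}{11 \cdot 104 + 22 \cdot 168} = \frac{1}{1144 + 3696} = \frac{1}{4840}$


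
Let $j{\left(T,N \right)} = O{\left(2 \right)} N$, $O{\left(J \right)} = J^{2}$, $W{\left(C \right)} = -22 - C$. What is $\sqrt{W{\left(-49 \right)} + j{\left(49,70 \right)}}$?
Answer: $\sqrt{307} \approx 17.521$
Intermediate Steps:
$j{\left(T,N \right)} = 4 N$ ($j{\left(T,N \right)} = 2^{2} N = 4 N$)
$\sqrt{W{\left(-49 \right)} + j{\left(49,70 \right)}} = \sqrt{\left(-22 - -49\right) + 4 \cdot 70} = \sqrt{\left(-22 + 49\right) + 280} = \sqrt{27 + 280} = \sqrt{307}$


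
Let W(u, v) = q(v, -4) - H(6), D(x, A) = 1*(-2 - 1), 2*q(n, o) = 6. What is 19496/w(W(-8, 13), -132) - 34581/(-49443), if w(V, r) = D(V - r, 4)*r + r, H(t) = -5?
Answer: 40544588/543873 ≈ 74.548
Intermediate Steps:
q(n, o) = 3 (q(n, o) = (1/2)*6 = 3)
D(x, A) = -3 (D(x, A) = 1*(-3) = -3)
W(u, v) = 8 (W(u, v) = 3 - 1*(-5) = 3 + 5 = 8)
w(V, r) = -2*r (w(V, r) = -3*r + r = -2*r)
19496/w(W(-8, 13), -132) - 34581/(-49443) = 19496/((-2*(-132))) - 34581/(-49443) = 19496/264 - 34581*(-1/49443) = 19496*(1/264) + 11527/16481 = 2437/33 + 11527/16481 = 40544588/543873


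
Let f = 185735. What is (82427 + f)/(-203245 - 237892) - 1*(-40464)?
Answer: 17849899406/441137 ≈ 40463.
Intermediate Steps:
(82427 + f)/(-203245 - 237892) - 1*(-40464) = (82427 + 185735)/(-203245 - 237892) - 1*(-40464) = 268162/(-441137) + 40464 = 268162*(-1/441137) + 40464 = -268162/441137 + 40464 = 17849899406/441137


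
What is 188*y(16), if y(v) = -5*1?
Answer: -940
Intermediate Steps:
y(v) = -5
188*y(16) = 188*(-5) = -940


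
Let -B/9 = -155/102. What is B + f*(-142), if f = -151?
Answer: 729493/34 ≈ 21456.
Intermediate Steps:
B = 465/34 (B = -(-1395)/102 = -9*(-155/102) = 465/34 ≈ 13.676)
B + f*(-142) = 465/34 - 151*(-142) = 465/34 + 21442 = 729493/34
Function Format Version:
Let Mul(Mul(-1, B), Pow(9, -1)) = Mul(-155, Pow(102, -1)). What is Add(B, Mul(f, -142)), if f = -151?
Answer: Rational(729493, 34) ≈ 21456.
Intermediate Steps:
B = Rational(465, 34) (B = Mul(-9, Mul(-155, Pow(102, -1))) = Mul(-9, Mul(-155, Rational(1, 102))) = Mul(-9, Rational(-155, 102)) = Rational(465, 34) ≈ 13.676)
Add(B, Mul(f, -142)) = Add(Rational(465, 34), Mul(-151, -142)) = Add(Rational(465, 34), 21442) = Rational(729493, 34)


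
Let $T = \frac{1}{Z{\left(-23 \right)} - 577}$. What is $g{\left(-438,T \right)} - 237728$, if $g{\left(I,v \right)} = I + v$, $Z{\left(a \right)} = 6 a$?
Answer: $- \frac{170288691}{715} \approx -2.3817 \cdot 10^{5}$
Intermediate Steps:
$T = - \frac{1}{715}$ ($T = \frac{1}{6 \left(-23\right) - 577} = \frac{1}{-138 - 577} = \frac{1}{-715} = - \frac{1}{715} \approx -0.0013986$)
$g{\left(-438,T \right)} - 237728 = \left(-438 - \frac{1}{715}\right) - 237728 = - \frac{313171}{715} - 237728 = - \frac{170288691}{715}$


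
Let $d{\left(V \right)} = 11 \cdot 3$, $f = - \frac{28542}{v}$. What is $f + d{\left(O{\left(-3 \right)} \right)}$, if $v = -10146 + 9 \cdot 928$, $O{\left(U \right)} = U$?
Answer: $\frac{14624}{299} \approx 48.91$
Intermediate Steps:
$v = -1794$ ($v = -10146 + 8352 = -1794$)
$f = \frac{4757}{299}$ ($f = - \frac{28542}{-1794} = \left(-28542\right) \left(- \frac{1}{1794}\right) = \frac{4757}{299} \approx 15.91$)
$d{\left(V \right)} = 33$
$f + d{\left(O{\left(-3 \right)} \right)} = \frac{4757}{299} + 33 = \frac{14624}{299}$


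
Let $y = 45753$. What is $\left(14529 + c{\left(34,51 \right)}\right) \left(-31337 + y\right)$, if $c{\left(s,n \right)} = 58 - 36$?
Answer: $209767216$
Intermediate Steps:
$c{\left(s,n \right)} = 22$ ($c{\left(s,n \right)} = 58 - 36 = 22$)
$\left(14529 + c{\left(34,51 \right)}\right) \left(-31337 + y\right) = \left(14529 + 22\right) \left(-31337 + 45753\right) = 14551 \cdot 14416 = 209767216$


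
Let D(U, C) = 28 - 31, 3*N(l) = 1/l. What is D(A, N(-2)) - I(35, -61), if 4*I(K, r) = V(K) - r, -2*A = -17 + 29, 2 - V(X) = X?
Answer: -10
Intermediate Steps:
V(X) = 2 - X
A = -6 (A = -(-17 + 29)/2 = -½*12 = -6)
N(l) = 1/(3*l)
D(U, C) = -3
I(K, r) = ½ - K/4 - r/4 (I(K, r) = ((2 - K) - r)/4 = (2 - K - r)/4 = ½ - K/4 - r/4)
D(A, N(-2)) - I(35, -61) = -3 - (½ - ¼*35 - ¼*(-61)) = -3 - (½ - 35/4 + 61/4) = -3 - 1*7 = -3 - 7 = -10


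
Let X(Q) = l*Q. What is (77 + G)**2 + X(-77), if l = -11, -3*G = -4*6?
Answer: 8072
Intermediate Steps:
G = 8 (G = -(-4)*6/3 = -1/3*(-24) = 8)
X(Q) = -11*Q
(77 + G)**2 + X(-77) = (77 + 8)**2 - 11*(-77) = 85**2 + 847 = 7225 + 847 = 8072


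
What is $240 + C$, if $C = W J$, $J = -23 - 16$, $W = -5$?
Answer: $435$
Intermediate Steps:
$J = -39$ ($J = -23 - 16 = -39$)
$C = 195$ ($C = \left(-5\right) \left(-39\right) = 195$)
$240 + C = 240 + 195 = 435$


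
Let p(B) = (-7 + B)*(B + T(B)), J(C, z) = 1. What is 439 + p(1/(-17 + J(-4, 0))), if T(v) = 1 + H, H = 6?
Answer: 99841/256 ≈ 390.00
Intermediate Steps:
T(v) = 7 (T(v) = 1 + 6 = 7)
p(B) = (-7 + B)*(7 + B) (p(B) = (-7 + B)*(B + 7) = (-7 + B)*(7 + B))
439 + p(1/(-17 + J(-4, 0))) = 439 + (-49 + (1/(-17 + 1))**2) = 439 + (-49 + (1/(-16))**2) = 439 + (-49 + (-1/16)**2) = 439 + (-49 + 1/256) = 439 - 12543/256 = 99841/256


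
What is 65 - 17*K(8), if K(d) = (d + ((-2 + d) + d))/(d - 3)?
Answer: -49/5 ≈ -9.8000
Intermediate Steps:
K(d) = (-2 + 3*d)/(-3 + d) (K(d) = (d + (-2 + 2*d))/(-3 + d) = (-2 + 3*d)/(-3 + d))
65 - 17*K(8) = 65 - 17*(-2 + 3*8)/(-3 + 8) = 65 - 17*(-2 + 24)/5 = 65 - 17*22/5 = 65 - 374/5 = -49/5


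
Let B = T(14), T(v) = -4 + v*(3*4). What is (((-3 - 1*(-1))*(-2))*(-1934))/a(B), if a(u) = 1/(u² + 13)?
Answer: -208168024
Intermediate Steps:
T(v) = -4 + 12*v (T(v) = -4 + v*12 = -4 + 12*v)
B = 164 (B = -4 + 12*14 = -4 + 168 = 164)
a(u) = 1/(13 + u²)
(((-3 - 1*(-1))*(-2))*(-1934))/a(B) = (((-3 - 1*(-1))*(-2))*(-1934))/(1/(13 + 164²)) = (((-3 + 1)*(-2))*(-1934))/(1/(13 + 26896)) = (-2*(-2)*(-1934))/(1/26909) = (4*(-1934))/(1/26909) = -7736*26909 = -208168024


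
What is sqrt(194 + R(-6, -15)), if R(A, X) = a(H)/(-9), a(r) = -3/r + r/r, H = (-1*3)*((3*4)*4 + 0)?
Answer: sqrt(251277)/36 ≈ 13.924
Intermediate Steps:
H = -144 (H = -3*(12*4 + 0) = -3*(48 + 0) = -3*48 = -144)
a(r) = 1 - 3/r (a(r) = -3/r + 1 = 1 - 3/r)
R(A, X) = -49/432 (R(A, X) = ((-3 - 144)/(-144))/(-9) = -1/144*(-147)*(-1/9) = (49/48)*(-1/9) = -49/432)
sqrt(194 + R(-6, -15)) = sqrt(194 - 49/432) = sqrt(83759/432) = sqrt(251277)/36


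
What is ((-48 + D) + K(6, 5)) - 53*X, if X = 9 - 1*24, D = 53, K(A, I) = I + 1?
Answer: 806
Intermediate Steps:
K(A, I) = 1 + I
X = -15 (X = 9 - 24 = -15)
((-48 + D) + K(6, 5)) - 53*X = ((-48 + 53) + (1 + 5)) - 53*(-15) = (5 + 6) + 795 = 11 + 795 = 806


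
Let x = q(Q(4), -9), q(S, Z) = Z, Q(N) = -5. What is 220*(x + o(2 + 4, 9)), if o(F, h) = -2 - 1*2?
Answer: -2860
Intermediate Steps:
o(F, h) = -4 (o(F, h) = -2 - 2 = -4)
x = -9
220*(x + o(2 + 4, 9)) = 220*(-9 - 4) = 220*(-13) = -2860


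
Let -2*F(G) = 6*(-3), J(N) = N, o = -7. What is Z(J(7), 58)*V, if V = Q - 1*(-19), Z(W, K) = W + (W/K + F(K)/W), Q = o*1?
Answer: 20478/203 ≈ 100.88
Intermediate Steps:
Q = -7 (Q = -7*1 = -7)
F(G) = 9 (F(G) = -3*(-3) = -½*(-18) = 9)
Z(W, K) = W + 9/W + W/K (Z(W, K) = W + (W/K + 9/W) = W + (9/W + W/K) = W + 9/W + W/K)
V = 12 (V = -7 - 1*(-19) = -7 + 19 = 12)
Z(J(7), 58)*V = (7 + 9/7 + 7/58)*12 = (3413/406)*12 = 20478/203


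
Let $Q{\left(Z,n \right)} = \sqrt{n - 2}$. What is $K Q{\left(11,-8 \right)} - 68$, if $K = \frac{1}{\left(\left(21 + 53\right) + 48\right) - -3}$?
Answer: $-68 + \frac{i \sqrt{10}}{125} \approx -68.0 + 0.025298 i$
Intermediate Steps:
$Q{\left(Z,n \right)} = \sqrt{-2 + n}$
$K = \frac{1}{125}$ ($K = \frac{1}{\left(74 + 48\right) + \left(-46 + 49\right)} = \frac{1}{122 + 3} = \frac{1}{125} \approx 0.008$)
$K Q{\left(11,-8 \right)} - 68 = \frac{\sqrt{-2 - 8}}{125} - 68 = \frac{\sqrt{-10}}{125} - 68 = \frac{i \sqrt{10}}{125} - 68 = -68 + \frac{i \sqrt{10}}{125}$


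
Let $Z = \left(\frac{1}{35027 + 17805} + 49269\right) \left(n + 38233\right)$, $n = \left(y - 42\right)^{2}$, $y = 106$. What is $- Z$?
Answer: $- \frac{110181532335161}{52832} \approx -2.0855 \cdot 10^{9}$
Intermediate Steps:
$n = 4096$ ($n = \left(106 - 42\right)^{2} = 64^{2} = 4096$)
$Z = \frac{110181532335161}{52832}$ ($Z = \left(\frac{1}{35027 + 17805} + 49269\right) \left(4096 + 38233\right) = \left(\frac{1}{52832} + 49269\right) 42329 = \frac{2602979809}{52832} \cdot 42329 = \frac{110181532335161}{52832} \approx 2.0855 \cdot 10^{9}$)
$- Z = \left(-1\right) \frac{110181532335161}{52832} = - \frac{110181532335161}{52832}$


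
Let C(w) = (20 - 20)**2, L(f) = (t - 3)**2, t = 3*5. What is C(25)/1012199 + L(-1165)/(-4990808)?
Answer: -18/623851 ≈ -2.8853e-5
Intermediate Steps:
t = 15
L(f) = 144 (L(f) = (15 - 3)**2 = 12**2 = 144)
C(w) = 0 (C(w) = 0**2 = 0)
C(25)/1012199 + L(-1165)/(-4990808) = 0/1012199 + 144/(-4990808) = 0*(1/1012199) + 144*(-1/4990808) = 0 - 18/623851 = -18/623851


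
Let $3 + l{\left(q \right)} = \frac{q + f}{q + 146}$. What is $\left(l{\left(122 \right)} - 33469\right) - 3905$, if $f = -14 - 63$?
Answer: $- \frac{10016991}{268} \approx -37377.0$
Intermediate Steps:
$f = -77$
$l{\left(q \right)} = -3 + \frac{-77 + q}{146 + q}$ ($l{\left(q \right)} = -3 + \frac{q - 77}{q + 146} = -3 + \frac{-77 + q}{146 + q}$)
$\left(l{\left(122 \right)} - 33469\right) - 3905 = \left(\frac{-515 - 244}{146 + 122} - 33469\right) - 3905 = \left(\frac{-515 - 244}{268} - 33469\right) - 3905 = \left(\frac{1}{268} \left(-759\right) - 33469\right) - 3905 = \left(- \frac{759}{268} - 33469\right) - 3905 = - \frac{8970451}{268} - 3905 = - \frac{10016991}{268}$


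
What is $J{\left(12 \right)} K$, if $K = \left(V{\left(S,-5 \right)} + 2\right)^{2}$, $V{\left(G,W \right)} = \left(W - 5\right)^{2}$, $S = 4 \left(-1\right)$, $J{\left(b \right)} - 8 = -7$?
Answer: $10404$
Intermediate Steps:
$J{\left(b \right)} = 1$ ($J{\left(b \right)} = 8 - 7 = 1$)
$S = -4$
$V{\left(G,W \right)} = \left(-5 + W\right)^{2}$
$K = 10404$ ($K = \left(\left(-5 - 5\right)^{2} + 2\right)^{2} = \left(\left(-10\right)^{2} + 2\right)^{2} = \left(100 + 2\right)^{2} = 102^{2} = 10404$)
$J{\left(12 \right)} K = 1 \cdot 10404 = 10404$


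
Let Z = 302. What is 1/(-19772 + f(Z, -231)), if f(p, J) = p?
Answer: -1/19470 ≈ -5.1361e-5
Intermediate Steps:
1/(-19772 + f(Z, -231)) = 1/(-19772 + 302) = 1/(-19470) = -1/19470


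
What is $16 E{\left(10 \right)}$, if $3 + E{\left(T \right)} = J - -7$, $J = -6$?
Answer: $-32$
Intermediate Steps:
$E{\left(T \right)} = -2$ ($E{\left(T \right)} = -3 - -1 = -3 + \left(-6 + 7\right) = -3 + 1 = -2$)
$16 E{\left(10 \right)} = 16 \left(-2\right) = -32$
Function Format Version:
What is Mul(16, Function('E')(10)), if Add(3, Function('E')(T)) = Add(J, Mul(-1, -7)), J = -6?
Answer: -32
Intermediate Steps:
Function('E')(T) = -2 (Function('E')(T) = Add(-3, Add(-6, Mul(-1, -7))) = Add(-3, Add(-6, 7)) = Add(-3, 1) = -2)
Mul(16, Function('E')(10)) = Mul(16, -2) = -32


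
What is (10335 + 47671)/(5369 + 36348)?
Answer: 4462/3209 ≈ 1.3905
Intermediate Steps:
(10335 + 47671)/(5369 + 36348) = 58006/41717 = 58006*(1/41717) = 4462/3209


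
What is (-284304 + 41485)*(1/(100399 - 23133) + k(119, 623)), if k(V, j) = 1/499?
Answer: -18882819535/38555734 ≈ -489.75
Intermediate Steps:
k(V, j) = 1/499
(-284304 + 41485)*(1/(100399 - 23133) + k(119, 623)) = (-284304 + 41485)*(1/(100399 - 23133) + 1/499) = -242819*(1/77266 + 1/499) = -242819*77765/38555734 = -18882819535/38555734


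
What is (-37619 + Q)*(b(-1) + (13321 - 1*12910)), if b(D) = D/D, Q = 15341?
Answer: -9178536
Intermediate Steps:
b(D) = 1
(-37619 + Q)*(b(-1) + (13321 - 1*12910)) = (-37619 + 15341)*(1 + (13321 - 1*12910)) = -22278*(1 + (13321 - 12910)) = -22278*(1 + 411) = -22278*412 = -9178536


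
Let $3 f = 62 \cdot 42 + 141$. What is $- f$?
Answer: $-915$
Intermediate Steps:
$f = 915$ ($f = \frac{62 \cdot 42 + 141}{3} = \frac{2604 + 141}{3} = \frac{1}{3} \cdot 2745 = 915$)
$- f = \left(-1\right) 915 = -915$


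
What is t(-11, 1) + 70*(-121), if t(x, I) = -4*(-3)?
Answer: -8458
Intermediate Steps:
t(x, I) = 12
t(-11, 1) + 70*(-121) = 12 + 70*(-121) = 12 - 8470 = -8458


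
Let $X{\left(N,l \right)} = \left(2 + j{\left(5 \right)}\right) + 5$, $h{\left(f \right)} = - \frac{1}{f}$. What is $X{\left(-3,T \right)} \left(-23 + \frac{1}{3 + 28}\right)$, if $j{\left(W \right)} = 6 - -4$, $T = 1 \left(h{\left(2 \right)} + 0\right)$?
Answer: $- \frac{12104}{31} \approx -390.45$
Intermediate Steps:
$T = - \frac{1}{2}$ ($T = 1 \left(- \frac{1}{2} + 0\right) = 1 \left(- \frac{1}{2}\right) = - \frac{1}{2} \approx -0.5$)
$j{\left(W \right)} = 10$ ($j{\left(W \right)} = 6 + 4 = 10$)
$X{\left(N,l \right)} = 17$ ($X{\left(N,l \right)} = \left(2 + 10\right) + 5 = 12 + 5 = 17$)
$X{\left(-3,T \right)} \left(-23 + \frac{1}{3 + 28}\right) = 17 \left(-23 + \frac{1}{3 + 28}\right) = 17 \left(-23 + \frac{1}{31}\right) = 17 \left(- \frac{712}{31}\right) = - \frac{12104}{31}$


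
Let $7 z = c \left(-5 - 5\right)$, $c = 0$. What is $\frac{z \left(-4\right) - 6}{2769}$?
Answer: $- \frac{2}{923} \approx -0.0021668$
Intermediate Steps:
$z = 0$ ($z = \frac{0 \left(-5 - 5\right)}{7} = \frac{0 \left(-10\right)}{7} = \frac{1}{7} \cdot 0 = 0$)
$\frac{z \left(-4\right) - 6}{2769} = \frac{0 \left(-4\right) - 6}{2769} = \left(0 - 6\right) \frac{1}{2769} = \left(-6\right) \frac{1}{2769} = - \frac{2}{923}$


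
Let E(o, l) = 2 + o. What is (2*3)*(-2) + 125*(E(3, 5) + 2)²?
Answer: 6113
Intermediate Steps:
(2*3)*(-2) + 125*(E(3, 5) + 2)² = (2*3)*(-2) + 125*((2 + 3) + 2)² = 6*(-2) + 125*(5 + 2)² = -12 + 125*7² = -12 + 125*49 = -12 + 6125 = 6113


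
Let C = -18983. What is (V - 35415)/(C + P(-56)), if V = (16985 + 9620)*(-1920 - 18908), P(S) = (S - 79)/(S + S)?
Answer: 62066407760/2125961 ≈ 29195.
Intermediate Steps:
P(S) = (-79 + S)/(2*S) (P(S) = (-79 + S)/((2*S)) = (-79 + S)*(1/(2*S)) = (-79 + S)/(2*S))
V = -554128940 (V = 26605*(-20828) = -554128940)
(V - 35415)/(C + P(-56)) = (-554128940 - 35415)/(-18983 + (½)*(-79 - 56)/(-56)) = -554164355/(-18983 + (½)*(-1/56)*(-135)) = -554164355/(-18983 + 135/112) = -554164355/(-2125961/112) = -554164355*(-112/2125961) = 62066407760/2125961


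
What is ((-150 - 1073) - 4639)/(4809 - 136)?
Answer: -5862/4673 ≈ -1.2544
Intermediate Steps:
((-150 - 1073) - 4639)/(4809 - 136) = (-1223 - 4639)/4673 = -5862*1/4673 = -5862/4673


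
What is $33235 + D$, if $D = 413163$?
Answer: $446398$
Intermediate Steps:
$33235 + D = 33235 + 413163 = 446398$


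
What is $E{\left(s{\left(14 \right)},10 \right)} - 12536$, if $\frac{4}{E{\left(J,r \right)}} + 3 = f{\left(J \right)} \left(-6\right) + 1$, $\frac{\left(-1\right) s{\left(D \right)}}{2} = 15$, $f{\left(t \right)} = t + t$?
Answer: $- \frac{2243942}{179} \approx -12536.0$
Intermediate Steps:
$f{\left(t \right)} = 2 t$
$s{\left(D \right)} = -30$ ($s{\left(D \right)} = \left(-2\right) 15 = -30$)
$E{\left(J,r \right)} = \frac{4}{-2 - 12 J}$ ($E{\left(J,r \right)} = \frac{4}{-3 + \left(2 J \left(-6\right) + 1\right)} = \frac{4}{-3 - \left(-1 + 12 J\right)} = \frac{4}{-2 - 12 J}$)
$E{\left(s{\left(14 \right)},10 \right)} - 12536 = - \frac{2}{1 + 6 \left(-30\right)} - 12536 = - \frac{2}{1 - 180} - 12536 = - \frac{2}{-179} - 12536 = \left(-2\right) \left(- \frac{1}{179}\right) - 12536 = \frac{2}{179} - 12536 = - \frac{2243942}{179}$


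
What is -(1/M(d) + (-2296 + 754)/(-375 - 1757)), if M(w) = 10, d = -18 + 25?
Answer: -2194/2665 ≈ -0.82326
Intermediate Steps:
d = 7
-(1/M(d) + (-2296 + 754)/(-375 - 1757)) = -(1/10 + (-2296 + 754)/(-375 - 1757)) = -(1/10 - 1542/(-2132)) = -(1/10 - 1542*(-1/2132)) = -(1/10 + 771/1066) = -1*2194/2665 = -2194/2665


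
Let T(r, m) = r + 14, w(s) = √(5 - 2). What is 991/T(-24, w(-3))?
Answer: -991/10 ≈ -99.100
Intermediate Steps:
w(s) = √3
T(r, m) = 14 + r
991/T(-24, w(-3)) = 991/(14 - 24) = 991/(-10) = 991*(-⅒) = -991/10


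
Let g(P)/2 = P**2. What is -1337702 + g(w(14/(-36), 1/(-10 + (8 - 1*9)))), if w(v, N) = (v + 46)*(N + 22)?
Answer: 12927340717/19602 ≈ 6.5949e+5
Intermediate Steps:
w(v, N) = (22 + N)*(46 + v) (w(v, N) = (46 + v)*(22 + N) = (22 + N)*(46 + v))
g(P) = 2*P**2
-1337702 + g(w(14/(-36), 1/(-10 + (8 - 1*9)))) = -1337702 + 2*(1012 + 22*(14/(-36)) + 46/(-10 + (8 - 1*9)) + (14/(-36))/(-10 + (8 - 1*9)))**2 = -1337702 + 2*(1012 + 22*(14*(-1/36)) + 46/(-10 + (8 - 9)) + (14*(-1/36))/(-10 + (8 - 9)))**2 = -1337702 + 2*(1012 + 22*(-7/18) + 46/(-10 - 1) - 7/18/(-10 - 1))**2 = -1337702 + 2*(1012 - 77/9 + 46/(-11) - 7/18/(-11))**2 = -1337702 + 2*(1012 - 77/9 + 46*(-1/11) - 1/11*(-7/18))**2 = -1337702 + 2*(1012 - 77/9 - 46/11 + 7/198)**2 = -1337702 + 2*(197861/198)**2 = -1337702 + 2*(39148975321/39204) = -1337702 + 39148975321/19602 = 12927340717/19602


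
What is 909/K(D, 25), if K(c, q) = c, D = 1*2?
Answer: 909/2 ≈ 454.50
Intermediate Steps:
D = 2
909/K(D, 25) = 909/2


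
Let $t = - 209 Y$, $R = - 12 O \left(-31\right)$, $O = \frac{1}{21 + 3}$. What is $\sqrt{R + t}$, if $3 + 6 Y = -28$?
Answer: $\frac{\sqrt{9858}}{3} \approx 33.096$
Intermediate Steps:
$Y = - \frac{31}{6}$ ($Y = - \frac{1}{2} + \frac{1}{6} \left(-28\right) = - \frac{1}{2} - \frac{14}{3} = - \frac{31}{6} \approx -5.1667$)
$O = \frac{1}{24} \approx 0.041667$
$R = \frac{31}{2}$ ($R = \left(-12\right) \frac{1}{24} \left(-31\right) = \left(- \frac{1}{2}\right) \left(-31\right) = \frac{31}{2} \approx 15.5$)
$t = \frac{6479}{6}$ ($t = \left(-209\right) \left(- \frac{31}{6}\right) = \frac{6479}{6} \approx 1079.8$)
$\sqrt{R + t} = \sqrt{\frac{31}{2} + \frac{6479}{6}} = \sqrt{\frac{3286}{3}} = \frac{\sqrt{9858}}{3}$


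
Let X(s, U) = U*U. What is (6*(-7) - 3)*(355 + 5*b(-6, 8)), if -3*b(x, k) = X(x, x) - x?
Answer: -12825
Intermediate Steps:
X(s, U) = U²
b(x, k) = -x²/3 + x/3 (b(x, k) = -(x² - x)/3 = -x²/3 + x/3)
(6*(-7) - 3)*(355 + 5*b(-6, 8)) = (6*(-7) - 3)*(355 + 5*((⅓)*(-6)*(1 - 1*(-6)))) = (-42 - 3)*(355 + 5*((⅓)*(-6)*(1 + 6))) = -45*(355 + 5*((⅓)*(-6)*7)) = -45*(355 + 5*(-14)) = -45*(355 - 70) = -45*285 = -12825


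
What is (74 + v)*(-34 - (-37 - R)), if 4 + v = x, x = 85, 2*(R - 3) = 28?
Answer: 3100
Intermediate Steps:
R = 17 (R = 3 + (½)*28 = 3 + 14 = 17)
v = 81 (v = -4 + 85 = 81)
(74 + v)*(-34 - (-37 - R)) = (74 + 81)*(-34 - (-37 - 1*17)) = 155*(-34 - (-37 - 17)) = 155*(-34 - 1*(-54)) = 155*(-34 + 54) = 155*20 = 3100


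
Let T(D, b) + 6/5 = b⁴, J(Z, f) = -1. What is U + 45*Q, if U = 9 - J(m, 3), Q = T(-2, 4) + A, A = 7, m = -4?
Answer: 11791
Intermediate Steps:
T(D, b) = -6/5 + b⁴
Q = 1309/5 (Q = (-6/5 + 4⁴) + 7 = (-6/5 + 256) + 7 = 1274/5 + 7 = 1309/5 ≈ 261.80)
U = 10 (U = 9 - 1*(-1) = 9 + 1 = 10)
U + 45*Q = 10 + 45*(1309/5) = 10 + 11781 = 11791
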